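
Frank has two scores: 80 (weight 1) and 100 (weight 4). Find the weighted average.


Weighted sum:
1 x 80 + 4 x 100 = 480
Total weight:
1 + 4 = 5
Weighted average:
480 / 5 = 96

96


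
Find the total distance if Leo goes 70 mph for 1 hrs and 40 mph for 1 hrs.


Leg 1 distance:
70 x 1 = 70 miles
Leg 2 distance:
40 x 1 = 40 miles
Total distance:
70 + 40 = 110 miles

110 miles


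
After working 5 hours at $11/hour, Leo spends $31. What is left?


Calculate earnings:
5 x $11 = $55
Subtract spending:
$55 - $31 = $24

$24


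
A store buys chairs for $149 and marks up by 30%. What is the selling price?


Calculate the markup amount:
30% of $149 = $44.70
Add to cost:
$149 + $44.70 = $193.70

$193.70


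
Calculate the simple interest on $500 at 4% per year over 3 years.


Use the formula I = P x R x T / 100
P x R x T = 500 x 4 x 3 = 6000
I = 6000 / 100 = $60

$60


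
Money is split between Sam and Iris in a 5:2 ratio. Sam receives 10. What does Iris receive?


Find the multiplier:
10 / 5 = 2
Apply to Iris's share:
2 x 2 = 4

4


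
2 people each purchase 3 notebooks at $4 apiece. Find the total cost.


Cost per person:
3 x $4 = $12
Group total:
2 x $12 = $24

$24


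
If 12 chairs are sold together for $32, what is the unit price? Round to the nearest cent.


Total cost: $32
Number of items: 12
Unit price: $32 / 12 = $2.6666... ≈ $2.67

$2.67


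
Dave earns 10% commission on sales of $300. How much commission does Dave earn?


Convert rate to decimal:
10% = 0.1
Multiply by sales:
$300 x 0.1 = $30

$30


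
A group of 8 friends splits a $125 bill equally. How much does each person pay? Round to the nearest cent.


Total bill: $125
Number of people: 8
Each pays: $125 / 8 = $15.625 ≈ $15.63

$15.63


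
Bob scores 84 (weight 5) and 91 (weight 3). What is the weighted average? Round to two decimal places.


Weighted sum:
5 x 84 + 3 x 91 = 693
Total weight:
5 + 3 = 8
Weighted average:
693 / 8 = 86.625 ≈ 86.63

86.63


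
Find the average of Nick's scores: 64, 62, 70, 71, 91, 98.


Add the scores:
64 + 62 + 70 + 71 + 91 + 98 = 456
Divide by the number of tests:
456 / 6 = 76

76


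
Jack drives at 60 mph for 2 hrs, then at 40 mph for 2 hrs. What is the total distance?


Leg 1 distance:
60 x 2 = 120 miles
Leg 2 distance:
40 x 2 = 80 miles
Total distance:
120 + 80 = 200 miles

200 miles


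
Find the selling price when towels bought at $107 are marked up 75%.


Calculate the markup amount:
75% of $107 = $80.25
Add to cost:
$107 + $80.25 = $187.25

$187.25


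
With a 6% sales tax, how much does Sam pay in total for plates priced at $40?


Calculate the tax:
6% of $40 = $2.40
Add tax to price:
$40 + $2.40 = $42.40

$42.40


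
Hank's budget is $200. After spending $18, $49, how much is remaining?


Add up expenses:
$18 + $49 = $67
Subtract from budget:
$200 - $67 = $133

$133


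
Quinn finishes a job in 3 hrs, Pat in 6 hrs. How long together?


Quinn's rate: 1/3 of the job per hour
Pat's rate: 1/6 of the job per hour
Combined rate: 1/3 + 1/6 = 1/2 per hour
Time = 1 / (1/2) = 2 hours

2 hours


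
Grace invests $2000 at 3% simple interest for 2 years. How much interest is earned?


Use the formula I = P x R x T / 100
P x R x T = 2000 x 3 x 2 = 12000
I = 12000 / 100 = $120

$120


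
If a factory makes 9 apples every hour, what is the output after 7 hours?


Production rate: 9 apples per hour
Time: 7 hours
Total: 9 x 7 = 63 apples

63 apples


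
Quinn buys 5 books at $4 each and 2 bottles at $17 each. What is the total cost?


Cost of books:
5 x $4 = $20
Cost of bottles:
2 x $17 = $34
Add both:
$20 + $34 = $54

$54


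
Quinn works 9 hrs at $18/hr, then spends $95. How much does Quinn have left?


Calculate earnings:
9 x $18 = $162
Subtract spending:
$162 - $95 = $67

$67


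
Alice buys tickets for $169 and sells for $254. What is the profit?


Selling price = $254
Cost price = $169
Profit = selling price - cost price:
Profit = $254 - $169 = $85

$85


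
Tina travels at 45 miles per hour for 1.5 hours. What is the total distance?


Use the formula: distance = speed x time
Speed = 45 mph, Time = 1.5 hours
45 x 1.5 = 67.5 miles

67.5 miles


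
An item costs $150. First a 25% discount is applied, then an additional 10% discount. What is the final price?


First discount:
25% of $150 = $37.50
Price after first discount:
$150 - $37.50 = $112.50
Second discount:
10% of $112.50 = $11.25
Final price:
$112.50 - $11.25 = $101.25

$101.25


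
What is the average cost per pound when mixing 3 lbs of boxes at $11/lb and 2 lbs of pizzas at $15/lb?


Cost of boxes:
3 x $11 = $33
Cost of pizzas:
2 x $15 = $30
Total cost: $33 + $30 = $63
Total weight: 5 lbs
Average: $63 / 5 = $12.60/lb

$12.60/lb


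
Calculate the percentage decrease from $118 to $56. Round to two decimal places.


Find the absolute change:
|56 - 118| = 62
Divide by original and multiply by 100:
62 / 118 x 100 = 52.5423...% ≈ 52.54%

52.54%


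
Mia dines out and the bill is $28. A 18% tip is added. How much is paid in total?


Calculate the tip:
18% of $28 = $5.04
Add tip to meal cost:
$28 + $5.04 = $33.04

$33.04


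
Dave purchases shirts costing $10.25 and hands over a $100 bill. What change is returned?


Start with the amount paid:
$100
Subtract the price:
$100 - $10.25 = $89.75

$89.75


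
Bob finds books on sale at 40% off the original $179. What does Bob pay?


Calculate the discount amount:
40% of $179 = $71.60
Subtract from original:
$179 - $71.60 = $107.40

$107.40


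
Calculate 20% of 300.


Convert percentage to decimal:
20% = 0.2
Multiply:
300 x 0.2 = 60

60


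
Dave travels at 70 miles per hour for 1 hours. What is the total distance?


Use the formula: distance = speed x time
Speed = 70 mph, Time = 1 hours
70 x 1 = 70 miles

70 miles


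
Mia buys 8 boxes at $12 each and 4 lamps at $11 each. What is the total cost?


Cost of boxes:
8 x $12 = $96
Cost of lamps:
4 x $11 = $44
Add both:
$96 + $44 = $140

$140


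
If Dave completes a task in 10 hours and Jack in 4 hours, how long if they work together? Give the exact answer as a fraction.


Dave's rate: 1/10 of the job per hour
Jack's rate: 1/4 of the job per hour
Combined rate: 1/10 + 1/4 = 7/20 per hour
Time = 1 / (7/20) = 20/7 hours (≈ 2.86 hours)

20/7 hours


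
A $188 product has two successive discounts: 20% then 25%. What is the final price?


First discount:
20% of $188 = $37.60
Price after first discount:
$188 - $37.60 = $150.40
Second discount:
25% of $150.40 = $37.60
Final price:
$150.40 - $37.60 = $112.80

$112.80


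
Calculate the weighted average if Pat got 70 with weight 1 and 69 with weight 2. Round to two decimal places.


Weighted sum:
1 x 70 + 2 x 69 = 208
Total weight:
1 + 2 = 3
Weighted average:
208 / 3 = 69.3333... ≈ 69.33

69.33


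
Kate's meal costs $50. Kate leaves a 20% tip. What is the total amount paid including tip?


Calculate the tip:
20% of $50 = $10
Add tip to meal cost:
$50 + $10 = $60

$60


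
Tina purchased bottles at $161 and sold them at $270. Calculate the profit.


Selling price = $270
Cost price = $161
Profit = selling price - cost price:
Profit = $270 - $161 = $109

$109


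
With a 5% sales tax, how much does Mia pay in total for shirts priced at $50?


Calculate the tax:
5% of $50 = $2.50
Add tax to price:
$50 + $2.50 = $52.50

$52.50


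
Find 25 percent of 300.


Convert percentage to decimal:
25% = 0.25
Multiply:
300 x 0.25 = 75

75


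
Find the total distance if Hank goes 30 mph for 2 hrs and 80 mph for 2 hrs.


Leg 1 distance:
30 x 2 = 60 miles
Leg 2 distance:
80 x 2 = 160 miles
Total distance:
60 + 160 = 220 miles

220 miles


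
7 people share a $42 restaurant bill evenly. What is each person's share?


Total bill: $42
Number of people: 7
Each pays: $42 / 7 = $6

$6


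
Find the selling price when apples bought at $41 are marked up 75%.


Calculate the markup amount:
75% of $41 = $30.75
Add to cost:
$41 + $30.75 = $71.75

$71.75


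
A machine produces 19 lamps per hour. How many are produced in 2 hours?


Production rate: 19 lamps per hour
Time: 2 hours
Total: 19 x 2 = 38 lamps

38 lamps


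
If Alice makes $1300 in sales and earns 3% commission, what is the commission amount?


Convert rate to decimal:
3% = 0.03
Multiply by sales:
$1300 x 0.03 = $39

$39


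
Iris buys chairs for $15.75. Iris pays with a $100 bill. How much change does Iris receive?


Start with the amount paid:
$100
Subtract the price:
$100 - $15.75 = $84.25

$84.25


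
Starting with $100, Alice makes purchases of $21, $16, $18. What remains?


Add up expenses:
$21 + $16 + $18 = $55
Subtract from budget:
$100 - $55 = $45

$45


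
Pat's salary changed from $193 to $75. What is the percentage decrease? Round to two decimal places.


Find the absolute change:
|75 - 193| = 118
Divide by original and multiply by 100:
118 / 193 x 100 = 61.1398...% ≈ 61.14%

61.14%


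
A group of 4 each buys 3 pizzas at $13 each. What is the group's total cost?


Cost per person:
3 x $13 = $39
Group total:
4 x $39 = $156

$156


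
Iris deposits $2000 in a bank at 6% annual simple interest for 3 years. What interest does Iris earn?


Use the formula I = P x R x T / 100
P x R x T = 2000 x 6 x 3 = 36000
I = 36000 / 100 = $360

$360


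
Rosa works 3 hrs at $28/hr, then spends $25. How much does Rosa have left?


Calculate earnings:
3 x $28 = $84
Subtract spending:
$84 - $25 = $59

$59


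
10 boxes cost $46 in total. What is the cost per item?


Total cost: $46
Number of items: 10
Unit price: $46 / 10 = $4.60

$4.60


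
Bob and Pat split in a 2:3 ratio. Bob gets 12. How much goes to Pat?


Find the multiplier:
12 / 2 = 6
Apply to Pat's share:
3 x 6 = 18

18


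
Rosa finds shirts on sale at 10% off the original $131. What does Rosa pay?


Calculate the discount amount:
10% of $131 = $13.10
Subtract from original:
$131 - $13.10 = $117.90

$117.90


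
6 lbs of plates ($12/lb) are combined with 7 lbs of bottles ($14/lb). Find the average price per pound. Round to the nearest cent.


Cost of plates:
6 x $12 = $72
Cost of bottles:
7 x $14 = $98
Total cost: $72 + $98 = $170
Total weight: 13 lbs
Average: $170 / 13 = $13.0769... ≈ $13.08/lb

$13.08/lb


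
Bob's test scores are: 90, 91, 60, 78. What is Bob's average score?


Add the scores:
90 + 91 + 60 + 78 = 319
Divide by the number of tests:
319 / 4 = 79.75

79.75


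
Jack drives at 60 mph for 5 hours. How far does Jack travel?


Use the formula: distance = speed x time
Speed = 60 mph, Time = 5 hours
60 x 5 = 300 miles

300 miles


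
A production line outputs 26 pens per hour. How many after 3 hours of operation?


Production rate: 26 pens per hour
Time: 3 hours
Total: 26 x 3 = 78 pens

78 pens


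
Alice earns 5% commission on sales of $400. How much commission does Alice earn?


Convert rate to decimal:
5% = 0.05
Multiply by sales:
$400 x 0.05 = $20

$20


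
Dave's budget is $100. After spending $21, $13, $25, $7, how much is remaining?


Add up expenses:
$21 + $13 + $25 + $7 = $66
Subtract from budget:
$100 - $66 = $34

$34


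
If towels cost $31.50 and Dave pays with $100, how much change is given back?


Start with the amount paid:
$100
Subtract the price:
$100 - $31.50 = $68.50

$68.50


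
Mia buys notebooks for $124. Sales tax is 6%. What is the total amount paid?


Calculate the tax:
6% of $124 = $7.44
Add tax to price:
$124 + $7.44 = $131.44

$131.44


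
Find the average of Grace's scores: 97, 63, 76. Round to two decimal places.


Add the scores:
97 + 63 + 76 = 236
Divide by the number of tests:
236 / 3 = 78.6666... ≈ 78.67

78.67


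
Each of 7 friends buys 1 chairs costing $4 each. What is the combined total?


Cost per person:
1 x $4 = $4
Group total:
7 x $4 = $28

$28


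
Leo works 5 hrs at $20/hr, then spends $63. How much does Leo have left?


Calculate earnings:
5 x $20 = $100
Subtract spending:
$100 - $63 = $37

$37


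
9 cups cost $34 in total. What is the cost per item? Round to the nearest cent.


Total cost: $34
Number of items: 9
Unit price: $34 / 9 = $3.7777... ≈ $3.78

$3.78


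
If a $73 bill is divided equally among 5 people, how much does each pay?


Total bill: $73
Number of people: 5
Each pays: $73 / 5 = $14.60

$14.60


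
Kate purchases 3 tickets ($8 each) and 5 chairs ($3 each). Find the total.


Cost of tickets:
3 x $8 = $24
Cost of chairs:
5 x $3 = $15
Add both:
$24 + $15 = $39

$39


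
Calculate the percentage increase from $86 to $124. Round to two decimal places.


Find the absolute change:
|124 - 86| = 38
Divide by original and multiply by 100:
38 / 86 x 100 = 44.1860...% ≈ 44.19%

44.19%


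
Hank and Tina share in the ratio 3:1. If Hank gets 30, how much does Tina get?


Find the multiplier:
30 / 3 = 10
Apply to Tina's share:
1 x 10 = 10

10


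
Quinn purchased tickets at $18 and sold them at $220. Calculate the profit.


Selling price = $220
Cost price = $18
Profit = selling price - cost price:
Profit = $220 - $18 = $202

$202


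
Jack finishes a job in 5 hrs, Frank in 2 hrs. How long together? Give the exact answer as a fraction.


Jack's rate: 1/5 of the job per hour
Frank's rate: 1/2 of the job per hour
Combined rate: 1/5 + 1/2 = 7/10 per hour
Time = 1 / (7/10) = 10/7 hours (≈ 1.43 hours)

10/7 hours


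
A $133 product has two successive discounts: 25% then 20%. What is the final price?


First discount:
25% of $133 = $33.25
Price after first discount:
$133 - $33.25 = $99.75
Second discount:
20% of $99.75 = $19.95
Final price:
$99.75 - $19.95 = $79.80

$79.80


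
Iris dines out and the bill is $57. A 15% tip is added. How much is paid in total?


Calculate the tip:
15% of $57 = $8.55
Add tip to meal cost:
$57 + $8.55 = $65.55

$65.55


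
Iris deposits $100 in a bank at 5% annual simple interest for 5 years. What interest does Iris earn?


Use the formula I = P x R x T / 100
P x R x T = 100 x 5 x 5 = 2500
I = 2500 / 100 = $25

$25


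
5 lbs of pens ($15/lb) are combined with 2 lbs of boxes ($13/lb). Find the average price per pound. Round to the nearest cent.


Cost of pens:
5 x $15 = $75
Cost of boxes:
2 x $13 = $26
Total cost: $75 + $26 = $101
Total weight: 7 lbs
Average: $101 / 7 = $14.4285... ≈ $14.43/lb

$14.43/lb


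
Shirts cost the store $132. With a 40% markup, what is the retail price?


Calculate the markup amount:
40% of $132 = $52.80
Add to cost:
$132 + $52.80 = $184.80

$184.80


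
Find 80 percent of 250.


Convert percentage to decimal:
80% = 0.8
Multiply:
250 x 0.8 = 200

200


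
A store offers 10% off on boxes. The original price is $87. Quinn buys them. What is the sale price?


Calculate the discount amount:
10% of $87 = $8.70
Subtract from original:
$87 - $8.70 = $78.30

$78.30


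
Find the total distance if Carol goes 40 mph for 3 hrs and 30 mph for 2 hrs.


Leg 1 distance:
40 x 3 = 120 miles
Leg 2 distance:
30 x 2 = 60 miles
Total distance:
120 + 60 = 180 miles

180 miles


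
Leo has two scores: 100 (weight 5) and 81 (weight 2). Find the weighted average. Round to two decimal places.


Weighted sum:
5 x 100 + 2 x 81 = 662
Total weight:
5 + 2 = 7
Weighted average:
662 / 7 = 94.5714... ≈ 94.57

94.57


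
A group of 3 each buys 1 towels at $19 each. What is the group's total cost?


Cost per person:
1 x $19 = $19
Group total:
3 x $19 = $57

$57


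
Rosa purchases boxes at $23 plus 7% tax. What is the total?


Calculate the tax:
7% of $23 = $1.61
Add tax to price:
$23 + $1.61 = $24.61

$24.61


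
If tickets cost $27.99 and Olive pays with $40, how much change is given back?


Start with the amount paid:
$40
Subtract the price:
$40 - $27.99 = $12.01

$12.01


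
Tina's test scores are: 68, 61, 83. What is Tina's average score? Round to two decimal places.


Add the scores:
68 + 61 + 83 = 212
Divide by the number of tests:
212 / 3 = 70.6666... ≈ 70.67

70.67


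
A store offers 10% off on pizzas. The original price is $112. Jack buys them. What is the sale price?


Calculate the discount amount:
10% of $112 = $11.20
Subtract from original:
$112 - $11.20 = $100.80

$100.80


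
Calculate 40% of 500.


Convert percentage to decimal:
40% = 0.4
Multiply:
500 x 0.4 = 200

200


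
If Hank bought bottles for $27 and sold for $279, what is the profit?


Selling price = $279
Cost price = $27
Profit = selling price - cost price:
Profit = $279 - $27 = $252

$252


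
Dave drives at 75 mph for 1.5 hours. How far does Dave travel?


Use the formula: distance = speed x time
Speed = 75 mph, Time = 1.5 hours
75 x 1.5 = 112.5 miles

112.5 miles


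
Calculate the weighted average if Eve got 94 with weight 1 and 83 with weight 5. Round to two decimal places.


Weighted sum:
1 x 94 + 5 x 83 = 509
Total weight:
1 + 5 = 6
Weighted average:
509 / 6 = 84.8333... ≈ 84.83

84.83


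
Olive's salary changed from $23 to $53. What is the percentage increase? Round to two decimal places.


Find the absolute change:
|53 - 23| = 30
Divide by original and multiply by 100:
30 / 23 x 100 = 130.4347...% ≈ 130.43%

130.43%


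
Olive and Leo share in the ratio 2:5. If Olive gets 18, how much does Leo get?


Find the multiplier:
18 / 2 = 9
Apply to Leo's share:
5 x 9 = 45

45


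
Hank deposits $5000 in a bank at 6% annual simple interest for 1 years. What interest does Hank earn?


Use the formula I = P x R x T / 100
P x R x T = 5000 x 6 x 1 = 30000
I = 30000 / 100 = $300

$300


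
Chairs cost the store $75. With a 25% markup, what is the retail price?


Calculate the markup amount:
25% of $75 = $18.75
Add to cost:
$75 + $18.75 = $93.75

$93.75


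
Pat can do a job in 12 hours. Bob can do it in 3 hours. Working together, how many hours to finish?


Pat's rate: 1/12 of the job per hour
Bob's rate: 1/3 of the job per hour
Combined rate: 1/12 + 1/3 = 5/12 per hour
Time = 1 / (5/12) = 12/5 = 2.4 hours

2.4 hours


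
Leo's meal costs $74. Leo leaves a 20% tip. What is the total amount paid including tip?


Calculate the tip:
20% of $74 = $14.80
Add tip to meal cost:
$74 + $14.80 = $88.80

$88.80


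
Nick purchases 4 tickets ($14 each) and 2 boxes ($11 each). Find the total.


Cost of tickets:
4 x $14 = $56
Cost of boxes:
2 x $11 = $22
Add both:
$56 + $22 = $78

$78


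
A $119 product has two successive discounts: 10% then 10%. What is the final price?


First discount:
10% of $119 = $11.90
Price after first discount:
$119 - $11.90 = $107.10
Second discount:
10% of $107.10 = $10.71
Final price:
$107.10 - $10.71 = $96.39

$96.39


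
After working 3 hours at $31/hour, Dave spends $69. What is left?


Calculate earnings:
3 x $31 = $93
Subtract spending:
$93 - $69 = $24

$24


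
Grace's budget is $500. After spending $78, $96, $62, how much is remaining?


Add up expenses:
$78 + $96 + $62 = $236
Subtract from budget:
$500 - $236 = $264

$264


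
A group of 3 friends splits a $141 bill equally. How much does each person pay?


Total bill: $141
Number of people: 3
Each pays: $141 / 3 = $47

$47


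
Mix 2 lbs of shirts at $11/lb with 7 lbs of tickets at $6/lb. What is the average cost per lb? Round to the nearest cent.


Cost of shirts:
2 x $11 = $22
Cost of tickets:
7 x $6 = $42
Total cost: $22 + $42 = $64
Total weight: 9 lbs
Average: $64 / 9 = $7.1111... ≈ $7.11/lb

$7.11/lb


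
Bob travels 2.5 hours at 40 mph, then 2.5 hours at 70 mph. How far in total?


Leg 1 distance:
40 x 2.5 = 100 miles
Leg 2 distance:
70 x 2.5 = 175 miles
Total distance:
100 + 175 = 275 miles

275 miles


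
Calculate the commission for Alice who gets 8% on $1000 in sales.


Convert rate to decimal:
8% = 0.08
Multiply by sales:
$1000 x 0.08 = $80

$80


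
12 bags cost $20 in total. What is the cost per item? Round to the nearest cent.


Total cost: $20
Number of items: 12
Unit price: $20 / 12 = $1.6666... ≈ $1.67

$1.67


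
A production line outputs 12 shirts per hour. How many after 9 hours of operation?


Production rate: 12 shirts per hour
Time: 9 hours
Total: 12 x 9 = 108 shirts

108 shirts


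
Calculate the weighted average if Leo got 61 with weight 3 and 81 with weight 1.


Weighted sum:
3 x 61 + 1 x 81 = 264
Total weight:
3 + 1 = 4
Weighted average:
264 / 4 = 66

66


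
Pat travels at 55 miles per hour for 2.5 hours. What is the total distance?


Use the formula: distance = speed x time
Speed = 55 mph, Time = 2.5 hours
55 x 2.5 = 137.5 miles

137.5 miles


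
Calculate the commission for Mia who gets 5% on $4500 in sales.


Convert rate to decimal:
5% = 0.05
Multiply by sales:
$4500 x 0.05 = $225

$225


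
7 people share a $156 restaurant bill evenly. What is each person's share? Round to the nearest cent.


Total bill: $156
Number of people: 7
Each pays: $156 / 7 = $22.2857... ≈ $22.29

$22.29


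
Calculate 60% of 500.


Convert percentage to decimal:
60% = 0.6
Multiply:
500 x 0.6 = 300

300


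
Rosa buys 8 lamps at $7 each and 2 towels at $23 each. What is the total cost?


Cost of lamps:
8 x $7 = $56
Cost of towels:
2 x $23 = $46
Add both:
$56 + $46 = $102

$102


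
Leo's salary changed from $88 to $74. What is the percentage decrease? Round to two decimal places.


Find the absolute change:
|74 - 88| = 14
Divide by original and multiply by 100:
14 / 88 x 100 = 15.9090...% ≈ 15.91%

15.91%


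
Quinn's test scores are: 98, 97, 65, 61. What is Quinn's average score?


Add the scores:
98 + 97 + 65 + 61 = 321
Divide by the number of tests:
321 / 4 = 80.25

80.25


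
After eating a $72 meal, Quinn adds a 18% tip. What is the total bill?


Calculate the tip:
18% of $72 = $12.96
Add tip to meal cost:
$72 + $12.96 = $84.96

$84.96


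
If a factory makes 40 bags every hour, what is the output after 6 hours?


Production rate: 40 bags per hour
Time: 6 hours
Total: 40 x 6 = 240 bags

240 bags


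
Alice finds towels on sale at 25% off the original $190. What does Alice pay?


Calculate the discount amount:
25% of $190 = $47.50
Subtract from original:
$190 - $47.50 = $142.50

$142.50


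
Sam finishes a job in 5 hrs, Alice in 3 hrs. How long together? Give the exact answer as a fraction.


Sam's rate: 1/5 of the job per hour
Alice's rate: 1/3 of the job per hour
Combined rate: 1/5 + 1/3 = 8/15 per hour
Time = 1 / (8/15) = 15/8 hours (≈ 1.88 hours)

15/8 hours


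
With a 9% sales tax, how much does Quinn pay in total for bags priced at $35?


Calculate the tax:
9% of $35 = $3.15
Add tax to price:
$35 + $3.15 = $38.15

$38.15


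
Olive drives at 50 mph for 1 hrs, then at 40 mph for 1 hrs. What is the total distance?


Leg 1 distance:
50 x 1 = 50 miles
Leg 2 distance:
40 x 1 = 40 miles
Total distance:
50 + 40 = 90 miles

90 miles


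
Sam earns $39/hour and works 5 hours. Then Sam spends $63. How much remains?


Calculate earnings:
5 x $39 = $195
Subtract spending:
$195 - $63 = $132

$132


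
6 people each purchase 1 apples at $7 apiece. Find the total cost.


Cost per person:
1 x $7 = $7
Group total:
6 x $7 = $42

$42


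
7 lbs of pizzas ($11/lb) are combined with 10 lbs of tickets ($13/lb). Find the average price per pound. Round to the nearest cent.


Cost of pizzas:
7 x $11 = $77
Cost of tickets:
10 x $13 = $130
Total cost: $77 + $130 = $207
Total weight: 17 lbs
Average: $207 / 17 = $12.1764... ≈ $12.18/lb

$12.18/lb


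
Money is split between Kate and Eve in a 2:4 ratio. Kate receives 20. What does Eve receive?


Find the multiplier:
20 / 2 = 10
Apply to Eve's share:
4 x 10 = 40

40


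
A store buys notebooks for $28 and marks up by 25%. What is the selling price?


Calculate the markup amount:
25% of $28 = $7
Add to cost:
$28 + $7 = $35

$35


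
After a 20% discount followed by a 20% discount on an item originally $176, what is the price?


First discount:
20% of $176 = $35.20
Price after first discount:
$176 - $35.20 = $140.80
Second discount:
20% of $140.80 = $28.16
Final price:
$140.80 - $28.16 = $112.64

$112.64


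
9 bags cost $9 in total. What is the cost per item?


Total cost: $9
Number of items: 9
Unit price: $9 / 9 = $1

$1


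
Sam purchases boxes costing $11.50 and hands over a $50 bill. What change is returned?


Start with the amount paid:
$50
Subtract the price:
$50 - $11.50 = $38.50

$38.50


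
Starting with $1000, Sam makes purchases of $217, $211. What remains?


Add up expenses:
$217 + $211 = $428
Subtract from budget:
$1000 - $428 = $572

$572


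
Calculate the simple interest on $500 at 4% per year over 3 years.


Use the formula I = P x R x T / 100
P x R x T = 500 x 4 x 3 = 6000
I = 6000 / 100 = $60

$60


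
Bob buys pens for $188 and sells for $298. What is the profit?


Selling price = $298
Cost price = $188
Profit = selling price - cost price:
Profit = $298 - $188 = $110

$110


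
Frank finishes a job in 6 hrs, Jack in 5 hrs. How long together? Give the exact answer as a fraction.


Frank's rate: 1/6 of the job per hour
Jack's rate: 1/5 of the job per hour
Combined rate: 1/6 + 1/5 = 11/30 per hour
Time = 1 / (11/30) = 30/11 hours (≈ 2.73 hours)

30/11 hours


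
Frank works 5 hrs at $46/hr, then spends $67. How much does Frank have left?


Calculate earnings:
5 x $46 = $230
Subtract spending:
$230 - $67 = $163

$163


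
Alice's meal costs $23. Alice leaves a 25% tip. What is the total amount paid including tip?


Calculate the tip:
25% of $23 = $5.75
Add tip to meal cost:
$23 + $5.75 = $28.75

$28.75


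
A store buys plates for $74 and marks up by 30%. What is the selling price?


Calculate the markup amount:
30% of $74 = $22.20
Add to cost:
$74 + $22.20 = $96.20

$96.20


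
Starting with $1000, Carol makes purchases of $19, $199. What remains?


Add up expenses:
$19 + $199 = $218
Subtract from budget:
$1000 - $218 = $782

$782


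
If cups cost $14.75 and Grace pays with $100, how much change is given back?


Start with the amount paid:
$100
Subtract the price:
$100 - $14.75 = $85.25

$85.25


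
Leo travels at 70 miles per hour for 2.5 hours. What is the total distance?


Use the formula: distance = speed x time
Speed = 70 mph, Time = 2.5 hours
70 x 2.5 = 175 miles

175 miles


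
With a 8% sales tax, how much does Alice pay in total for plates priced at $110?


Calculate the tax:
8% of $110 = $8.80
Add tax to price:
$110 + $8.80 = $118.80

$118.80


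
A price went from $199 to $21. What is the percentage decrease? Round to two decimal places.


Find the absolute change:
|21 - 199| = 178
Divide by original and multiply by 100:
178 / 199 x 100 = 89.4472...% ≈ 89.45%

89.45%


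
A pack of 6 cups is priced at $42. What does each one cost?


Total cost: $42
Number of items: 6
Unit price: $42 / 6 = $7

$7


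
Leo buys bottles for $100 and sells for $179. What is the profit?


Selling price = $179
Cost price = $100
Profit = selling price - cost price:
Profit = $179 - $100 = $79

$79


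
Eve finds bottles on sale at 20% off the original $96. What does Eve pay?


Calculate the discount amount:
20% of $96 = $19.20
Subtract from original:
$96 - $19.20 = $76.80

$76.80


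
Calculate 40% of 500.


Convert percentage to decimal:
40% = 0.4
Multiply:
500 x 0.4 = 200

200


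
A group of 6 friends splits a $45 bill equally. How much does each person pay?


Total bill: $45
Number of people: 6
Each pays: $45 / 6 = $7.50

$7.50


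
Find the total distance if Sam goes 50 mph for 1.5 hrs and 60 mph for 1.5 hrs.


Leg 1 distance:
50 x 1.5 = 75 miles
Leg 2 distance:
60 x 1.5 = 90 miles
Total distance:
75 + 90 = 165 miles

165 miles


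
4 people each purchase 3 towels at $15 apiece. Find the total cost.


Cost per person:
3 x $15 = $45
Group total:
4 x $45 = $180

$180


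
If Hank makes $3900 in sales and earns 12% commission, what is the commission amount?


Convert rate to decimal:
12% = 0.12
Multiply by sales:
$3900 x 0.12 = $468

$468


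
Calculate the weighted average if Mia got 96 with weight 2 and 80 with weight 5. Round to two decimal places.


Weighted sum:
2 x 96 + 5 x 80 = 592
Total weight:
2 + 5 = 7
Weighted average:
592 / 7 = 84.5714... ≈ 84.57

84.57


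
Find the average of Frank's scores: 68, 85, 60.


Add the scores:
68 + 85 + 60 = 213
Divide by the number of tests:
213 / 3 = 71

71


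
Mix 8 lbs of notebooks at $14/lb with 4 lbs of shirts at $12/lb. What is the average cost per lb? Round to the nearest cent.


Cost of notebooks:
8 x $14 = $112
Cost of shirts:
4 x $12 = $48
Total cost: $112 + $48 = $160
Total weight: 12 lbs
Average: $160 / 12 = $13.3333... ≈ $13.33/lb

$13.33/lb


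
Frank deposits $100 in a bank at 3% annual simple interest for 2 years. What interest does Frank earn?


Use the formula I = P x R x T / 100
P x R x T = 100 x 3 x 2 = 600
I = 600 / 100 = $6

$6


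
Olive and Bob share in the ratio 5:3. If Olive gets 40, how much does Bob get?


Find the multiplier:
40 / 5 = 8
Apply to Bob's share:
3 x 8 = 24

24


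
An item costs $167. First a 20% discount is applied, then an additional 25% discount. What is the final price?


First discount:
20% of $167 = $33.40
Price after first discount:
$167 - $33.40 = $133.60
Second discount:
25% of $133.60 = $33.40
Final price:
$133.60 - $33.40 = $100.20

$100.20


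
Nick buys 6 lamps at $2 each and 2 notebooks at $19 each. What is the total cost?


Cost of lamps:
6 x $2 = $12
Cost of notebooks:
2 x $19 = $38
Add both:
$12 + $38 = $50

$50


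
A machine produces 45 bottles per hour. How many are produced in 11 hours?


Production rate: 45 bottles per hour
Time: 11 hours
Total: 45 x 11 = 495 bottles

495 bottles


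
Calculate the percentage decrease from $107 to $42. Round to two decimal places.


Find the absolute change:
|42 - 107| = 65
Divide by original and multiply by 100:
65 / 107 x 100 = 60.7476...% ≈ 60.75%

60.75%


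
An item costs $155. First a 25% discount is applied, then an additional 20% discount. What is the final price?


First discount:
25% of $155 = $38.75
Price after first discount:
$155 - $38.75 = $116.25
Second discount:
20% of $116.25 = $23.25
Final price:
$116.25 - $23.25 = $93

$93


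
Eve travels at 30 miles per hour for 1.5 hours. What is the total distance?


Use the formula: distance = speed x time
Speed = 30 mph, Time = 1.5 hours
30 x 1.5 = 45 miles

45 miles


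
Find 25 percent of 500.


Convert percentage to decimal:
25% = 0.25
Multiply:
500 x 0.25 = 125

125


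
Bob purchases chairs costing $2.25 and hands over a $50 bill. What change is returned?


Start with the amount paid:
$50
Subtract the price:
$50 - $2.25 = $47.75

$47.75


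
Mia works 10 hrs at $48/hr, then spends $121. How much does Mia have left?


Calculate earnings:
10 x $48 = $480
Subtract spending:
$480 - $121 = $359

$359


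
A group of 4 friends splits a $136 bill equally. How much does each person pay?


Total bill: $136
Number of people: 4
Each pays: $136 / 4 = $34

$34


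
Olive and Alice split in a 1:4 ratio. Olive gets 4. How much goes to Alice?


Find the multiplier:
4 / 1 = 4
Apply to Alice's share:
4 x 4 = 16

16


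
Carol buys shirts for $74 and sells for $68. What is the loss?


Selling price = $68
Cost price = $74
Loss = cost price - selling price:
Loss = $74 - $68 = $6

$6


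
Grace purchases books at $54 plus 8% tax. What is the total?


Calculate the tax:
8% of $54 = $4.32
Add tax to price:
$54 + $4.32 = $58.32

$58.32


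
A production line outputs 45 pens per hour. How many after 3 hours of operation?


Production rate: 45 pens per hour
Time: 3 hours
Total: 45 x 3 = 135 pens

135 pens


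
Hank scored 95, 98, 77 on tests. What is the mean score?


Add the scores:
95 + 98 + 77 = 270
Divide by the number of tests:
270 / 3 = 90

90


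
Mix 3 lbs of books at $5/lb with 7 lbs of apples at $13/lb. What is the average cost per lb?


Cost of books:
3 x $5 = $15
Cost of apples:
7 x $13 = $91
Total cost: $15 + $91 = $106
Total weight: 10 lbs
Average: $106 / 10 = $10.60/lb

$10.60/lb


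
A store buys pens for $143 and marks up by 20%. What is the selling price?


Calculate the markup amount:
20% of $143 = $28.60
Add to cost:
$143 + $28.60 = $171.60

$171.60


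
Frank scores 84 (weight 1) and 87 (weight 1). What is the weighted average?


Weighted sum:
1 x 84 + 1 x 87 = 171
Total weight:
1 + 1 = 2
Weighted average:
171 / 2 = 85.5

85.5


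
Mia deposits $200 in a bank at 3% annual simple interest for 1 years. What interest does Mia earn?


Use the formula I = P x R x T / 100
P x R x T = 200 x 3 x 1 = 600
I = 600 / 100 = $6

$6


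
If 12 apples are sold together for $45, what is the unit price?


Total cost: $45
Number of items: 12
Unit price: $45 / 12 = $3.75

$3.75


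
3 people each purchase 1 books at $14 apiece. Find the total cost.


Cost per person:
1 x $14 = $14
Group total:
3 x $14 = $42

$42


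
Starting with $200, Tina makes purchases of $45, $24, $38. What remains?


Add up expenses:
$45 + $24 + $38 = $107
Subtract from budget:
$200 - $107 = $93

$93


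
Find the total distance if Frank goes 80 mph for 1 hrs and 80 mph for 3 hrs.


Leg 1 distance:
80 x 1 = 80 miles
Leg 2 distance:
80 x 3 = 240 miles
Total distance:
80 + 240 = 320 miles

320 miles


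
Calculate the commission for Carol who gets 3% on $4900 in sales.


Convert rate to decimal:
3% = 0.03
Multiply by sales:
$4900 x 0.03 = $147

$147


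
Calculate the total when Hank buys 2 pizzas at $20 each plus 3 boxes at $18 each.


Cost of pizzas:
2 x $20 = $40
Cost of boxes:
3 x $18 = $54
Add both:
$40 + $54 = $94

$94


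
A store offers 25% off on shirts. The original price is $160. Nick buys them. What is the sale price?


Calculate the discount amount:
25% of $160 = $40
Subtract from original:
$160 - $40 = $120

$120


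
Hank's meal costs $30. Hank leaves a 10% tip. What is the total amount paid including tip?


Calculate the tip:
10% of $30 = $3
Add tip to meal cost:
$30 + $3 = $33

$33


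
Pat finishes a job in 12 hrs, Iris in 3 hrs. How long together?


Pat's rate: 1/12 of the job per hour
Iris's rate: 1/3 of the job per hour
Combined rate: 1/12 + 1/3 = 5/12 per hour
Time = 1 / (5/12) = 12/5 = 2.4 hours

2.4 hours


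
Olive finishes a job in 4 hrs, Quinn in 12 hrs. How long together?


Olive's rate: 1/4 of the job per hour
Quinn's rate: 1/12 of the job per hour
Combined rate: 1/4 + 1/12 = 1/3 per hour
Time = 1 / (1/3) = 3 hours

3 hours


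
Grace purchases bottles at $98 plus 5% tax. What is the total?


Calculate the tax:
5% of $98 = $4.90
Add tax to price:
$98 + $4.90 = $102.90

$102.90


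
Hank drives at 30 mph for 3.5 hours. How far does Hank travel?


Use the formula: distance = speed x time
Speed = 30 mph, Time = 3.5 hours
30 x 3.5 = 105 miles

105 miles


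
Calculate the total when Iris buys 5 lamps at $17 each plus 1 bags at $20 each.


Cost of lamps:
5 x $17 = $85
Cost of bags:
1 x $20 = $20
Add both:
$85 + $20 = $105

$105


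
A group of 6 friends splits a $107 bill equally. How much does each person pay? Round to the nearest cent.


Total bill: $107
Number of people: 6
Each pays: $107 / 6 = $17.8333... ≈ $17.83

$17.83


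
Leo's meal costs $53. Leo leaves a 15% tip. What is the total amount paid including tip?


Calculate the tip:
15% of $53 = $7.95
Add tip to meal cost:
$53 + $7.95 = $60.95

$60.95


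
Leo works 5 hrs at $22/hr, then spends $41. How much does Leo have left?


Calculate earnings:
5 x $22 = $110
Subtract spending:
$110 - $41 = $69

$69


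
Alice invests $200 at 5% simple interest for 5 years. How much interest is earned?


Use the formula I = P x R x T / 100
P x R x T = 200 x 5 x 5 = 5000
I = 5000 / 100 = $50

$50


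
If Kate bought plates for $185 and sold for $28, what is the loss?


Selling price = $28
Cost price = $185
Loss = cost price - selling price:
Loss = $185 - $28 = $157

$157


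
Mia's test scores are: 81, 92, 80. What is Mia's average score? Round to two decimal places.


Add the scores:
81 + 92 + 80 = 253
Divide by the number of tests:
253 / 3 = 84.3333... ≈ 84.33

84.33


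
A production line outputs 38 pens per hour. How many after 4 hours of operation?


Production rate: 38 pens per hour
Time: 4 hours
Total: 38 x 4 = 152 pens

152 pens


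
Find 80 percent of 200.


Convert percentage to decimal:
80% = 0.8
Multiply:
200 x 0.8 = 160

160


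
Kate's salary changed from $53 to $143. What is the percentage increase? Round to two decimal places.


Find the absolute change:
|143 - 53| = 90
Divide by original and multiply by 100:
90 / 53 x 100 = 169.8113...% ≈ 169.81%

169.81%


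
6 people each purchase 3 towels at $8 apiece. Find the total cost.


Cost per person:
3 x $8 = $24
Group total:
6 x $24 = $144

$144


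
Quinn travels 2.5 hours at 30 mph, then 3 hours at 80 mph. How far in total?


Leg 1 distance:
30 x 2.5 = 75 miles
Leg 2 distance:
80 x 3 = 240 miles
Total distance:
75 + 240 = 315 miles

315 miles


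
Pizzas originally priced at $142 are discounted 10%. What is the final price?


Calculate the discount amount:
10% of $142 = $14.20
Subtract from original:
$142 - $14.20 = $127.80

$127.80


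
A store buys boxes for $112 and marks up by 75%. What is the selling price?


Calculate the markup amount:
75% of $112 = $84
Add to cost:
$112 + $84 = $196

$196


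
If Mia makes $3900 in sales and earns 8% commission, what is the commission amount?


Convert rate to decimal:
8% = 0.08
Multiply by sales:
$3900 x 0.08 = $312

$312


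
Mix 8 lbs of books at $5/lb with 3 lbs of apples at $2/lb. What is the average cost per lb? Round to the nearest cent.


Cost of books:
8 x $5 = $40
Cost of apples:
3 x $2 = $6
Total cost: $40 + $6 = $46
Total weight: 11 lbs
Average: $46 / 11 = $4.1818... ≈ $4.18/lb

$4.18/lb


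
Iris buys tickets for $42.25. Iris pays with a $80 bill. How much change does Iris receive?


Start with the amount paid:
$80
Subtract the price:
$80 - $42.25 = $37.75

$37.75


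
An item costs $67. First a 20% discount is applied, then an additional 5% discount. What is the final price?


First discount:
20% of $67 = $13.40
Price after first discount:
$67 - $13.40 = $53.60
Second discount:
5% of $53.60 = $2.68
Final price:
$53.60 - $2.68 = $50.92

$50.92


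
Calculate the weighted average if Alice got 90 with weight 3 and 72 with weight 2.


Weighted sum:
3 x 90 + 2 x 72 = 414
Total weight:
3 + 2 = 5
Weighted average:
414 / 5 = 82.8

82.8


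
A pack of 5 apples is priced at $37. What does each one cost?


Total cost: $37
Number of items: 5
Unit price: $37 / 5 = $7.40

$7.40


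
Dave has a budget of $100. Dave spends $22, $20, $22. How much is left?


Add up expenses:
$22 + $20 + $22 = $64
Subtract from budget:
$100 - $64 = $36

$36


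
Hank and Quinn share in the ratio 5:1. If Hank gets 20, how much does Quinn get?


Find the multiplier:
20 / 5 = 4
Apply to Quinn's share:
1 x 4 = 4

4


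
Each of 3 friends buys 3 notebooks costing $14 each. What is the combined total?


Cost per person:
3 x $14 = $42
Group total:
3 x $42 = $126

$126
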